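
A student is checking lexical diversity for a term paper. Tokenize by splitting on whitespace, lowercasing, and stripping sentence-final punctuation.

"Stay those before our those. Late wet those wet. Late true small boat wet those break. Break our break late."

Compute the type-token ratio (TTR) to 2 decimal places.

N = 20 tokens, V = 10 types.
TTR = V / N = 10 / 20 = 0.50

0.50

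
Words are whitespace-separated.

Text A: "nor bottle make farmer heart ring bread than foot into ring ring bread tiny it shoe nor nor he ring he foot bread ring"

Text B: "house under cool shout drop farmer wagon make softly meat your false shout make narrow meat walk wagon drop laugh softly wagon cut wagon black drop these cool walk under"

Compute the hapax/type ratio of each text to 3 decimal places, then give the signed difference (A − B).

A: hapax=9, V=14, ratio=0.643
B: hapax=9, V=18, ratio=0.500
Difference = 0.643 − 0.500 = 0.143

0.143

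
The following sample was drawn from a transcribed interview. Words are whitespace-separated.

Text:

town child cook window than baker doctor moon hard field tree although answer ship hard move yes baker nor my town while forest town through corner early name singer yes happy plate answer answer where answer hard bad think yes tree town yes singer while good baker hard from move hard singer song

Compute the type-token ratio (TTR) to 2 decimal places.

N = 53 tokens, V = 33 types.
TTR = V / N = 33 / 53 = 0.62

0.62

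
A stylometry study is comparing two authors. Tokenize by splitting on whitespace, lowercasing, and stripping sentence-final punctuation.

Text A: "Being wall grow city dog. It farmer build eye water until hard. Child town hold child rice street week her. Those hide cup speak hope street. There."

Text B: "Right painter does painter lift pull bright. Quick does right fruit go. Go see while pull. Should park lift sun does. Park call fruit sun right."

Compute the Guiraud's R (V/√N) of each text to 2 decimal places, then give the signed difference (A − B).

1.87

A: V=25, N=27, R=4.81
B: V=15, N=26, R=2.94
Difference = 4.81 − 2.94 = 1.87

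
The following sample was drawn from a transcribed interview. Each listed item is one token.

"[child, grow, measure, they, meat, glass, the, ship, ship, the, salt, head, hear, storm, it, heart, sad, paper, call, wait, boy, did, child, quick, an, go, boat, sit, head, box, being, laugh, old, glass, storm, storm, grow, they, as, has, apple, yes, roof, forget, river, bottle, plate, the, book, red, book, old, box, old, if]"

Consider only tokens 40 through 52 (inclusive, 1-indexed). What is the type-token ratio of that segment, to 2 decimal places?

0.92

Segment tokens 40–52: has, apple, yes, roof, forget, river, bottle, plate, the, book, red, book, old
Segment N = 13, segment V = 12.
TTR = 12 / 13 = 0.92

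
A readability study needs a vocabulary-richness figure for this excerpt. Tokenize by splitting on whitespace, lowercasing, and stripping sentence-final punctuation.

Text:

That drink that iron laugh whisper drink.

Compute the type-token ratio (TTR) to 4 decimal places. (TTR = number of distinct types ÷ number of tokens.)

0.7143

N = 7 tokens, V = 5 types.
TTR = V / N = 5 / 7 = 0.7143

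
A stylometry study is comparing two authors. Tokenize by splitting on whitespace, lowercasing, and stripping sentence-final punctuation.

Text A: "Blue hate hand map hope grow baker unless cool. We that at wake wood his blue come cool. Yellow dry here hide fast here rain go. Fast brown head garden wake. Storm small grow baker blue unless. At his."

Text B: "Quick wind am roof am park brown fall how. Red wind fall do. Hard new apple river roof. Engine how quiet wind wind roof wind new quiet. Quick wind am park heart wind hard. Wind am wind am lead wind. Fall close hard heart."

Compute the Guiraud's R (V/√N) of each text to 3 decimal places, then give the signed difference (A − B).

1.620

A: V=28, N=39, R=4.484
B: V=19, N=44, R=2.864
Difference = 4.484 − 2.864 = 1.620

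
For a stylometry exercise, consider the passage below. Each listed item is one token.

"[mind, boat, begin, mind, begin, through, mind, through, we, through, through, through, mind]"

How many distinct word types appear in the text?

5

Distinct types: {begin, boat, mind, through, we}
V = 5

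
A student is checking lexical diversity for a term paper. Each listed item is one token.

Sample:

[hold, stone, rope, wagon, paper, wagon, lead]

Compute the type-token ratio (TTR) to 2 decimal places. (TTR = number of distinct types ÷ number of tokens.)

N = 7 tokens, V = 6 types.
TTR = V / N = 6 / 7 = 0.86

0.86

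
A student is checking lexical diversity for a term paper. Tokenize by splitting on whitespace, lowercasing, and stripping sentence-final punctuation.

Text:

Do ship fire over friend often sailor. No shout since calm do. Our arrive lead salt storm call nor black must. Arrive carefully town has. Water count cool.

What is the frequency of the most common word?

2

Frequencies: do:2, arrive:2, ship:1, fire:1, over:1, friend:1, often:1, sailor:1, no:1, shout:1, since:1, calm:1, our:1, lead:1, salt:1, storm:1, call:1, nor:1, black:1, must:1, … (6 more, each freq 1)
Most common: 'do' with frequency 2.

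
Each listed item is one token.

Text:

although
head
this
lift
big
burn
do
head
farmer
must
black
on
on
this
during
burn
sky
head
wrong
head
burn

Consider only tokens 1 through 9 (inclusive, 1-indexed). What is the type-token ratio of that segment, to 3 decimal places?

Segment tokens 1–9: although, head, this, lift, big, burn, do, head, farmer
Segment N = 9, segment V = 8.
TTR = 8 / 9 = 0.889

0.889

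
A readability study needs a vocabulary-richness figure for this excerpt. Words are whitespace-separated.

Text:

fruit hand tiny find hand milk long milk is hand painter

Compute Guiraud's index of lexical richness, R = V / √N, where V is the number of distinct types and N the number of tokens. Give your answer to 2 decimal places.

N = 11, V = 8.
√N = 3.316625
R = 8 / 3.316625 = 2.41

2.41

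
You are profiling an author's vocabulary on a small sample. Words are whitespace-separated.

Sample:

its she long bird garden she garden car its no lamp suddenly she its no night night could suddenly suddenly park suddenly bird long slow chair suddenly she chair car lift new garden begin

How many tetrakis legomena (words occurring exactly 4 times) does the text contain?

1

Frequencies: suddenly:5, she:4, its:3, garden:3, long:2, bird:2, car:2, no:2, night:2, chair:2, lamp:1, could:1, park:1, slow:1, lift:1, new:1, begin:1
Words with frequency 4: she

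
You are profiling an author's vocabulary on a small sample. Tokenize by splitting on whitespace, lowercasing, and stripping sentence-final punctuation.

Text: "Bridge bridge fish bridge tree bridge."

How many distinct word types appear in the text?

3

Distinct types: {bridge, fish, tree}
V = 3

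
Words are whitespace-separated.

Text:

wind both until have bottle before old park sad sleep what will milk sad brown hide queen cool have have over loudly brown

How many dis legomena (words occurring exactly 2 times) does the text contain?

Frequencies: have:3, sad:2, brown:2, wind:1, both:1, until:1, bottle:1, before:1, old:1, park:1, sleep:1, what:1, will:1, milk:1, hide:1, queen:1, cool:1, over:1, loudly:1
Words with frequency 2: brown, sad

2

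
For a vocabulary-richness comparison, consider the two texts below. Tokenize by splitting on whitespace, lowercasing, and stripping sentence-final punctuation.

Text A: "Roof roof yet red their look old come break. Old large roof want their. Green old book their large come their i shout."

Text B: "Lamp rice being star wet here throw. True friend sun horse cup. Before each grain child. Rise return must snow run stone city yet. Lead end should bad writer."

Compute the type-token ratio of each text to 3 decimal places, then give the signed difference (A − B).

TTR(A) = 14/23 = 0.609
TTR(B) = 29/29 = 1.000
Difference = 0.609 − 1.000 = -0.391

-0.391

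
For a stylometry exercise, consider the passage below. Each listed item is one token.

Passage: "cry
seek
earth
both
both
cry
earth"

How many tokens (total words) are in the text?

7

Tokens: cry, seek, earth, both, both, cry, earth
N = 7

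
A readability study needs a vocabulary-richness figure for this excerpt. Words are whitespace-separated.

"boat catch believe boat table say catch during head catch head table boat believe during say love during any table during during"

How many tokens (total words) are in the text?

22

Tokens: boat, catch, believe, boat, table, say, catch, during, head, catch, head, table, boat, believe, during, say, love, during, any, table, during, during
N = 22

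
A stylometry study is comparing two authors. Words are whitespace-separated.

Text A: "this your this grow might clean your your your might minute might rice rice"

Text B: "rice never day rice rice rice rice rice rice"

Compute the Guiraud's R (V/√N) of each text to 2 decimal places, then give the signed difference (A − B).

A: V=7, N=14, R=1.87
B: V=3, N=9, R=1.00
Difference = 1.87 − 1.00 = 0.87

0.87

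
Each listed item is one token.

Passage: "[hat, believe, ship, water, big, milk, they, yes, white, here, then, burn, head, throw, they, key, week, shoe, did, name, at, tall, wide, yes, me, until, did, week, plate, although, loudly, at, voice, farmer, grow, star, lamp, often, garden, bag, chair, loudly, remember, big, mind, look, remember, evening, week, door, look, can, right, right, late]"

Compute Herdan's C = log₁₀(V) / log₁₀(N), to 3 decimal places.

N = 55, V = 44.
log₁₀(V) = 1.643453, log₁₀(N) = 1.740363
C = 1.643453 / 1.740363 = 0.944

0.944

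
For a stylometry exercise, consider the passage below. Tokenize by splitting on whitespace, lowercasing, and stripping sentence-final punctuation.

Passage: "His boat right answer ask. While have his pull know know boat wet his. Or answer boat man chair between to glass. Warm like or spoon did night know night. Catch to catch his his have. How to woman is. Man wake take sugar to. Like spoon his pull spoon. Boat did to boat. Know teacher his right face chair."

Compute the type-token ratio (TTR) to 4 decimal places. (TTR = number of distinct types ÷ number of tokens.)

0.5000

N = 60 tokens, V = 30 types.
TTR = V / N = 30 / 60 = 0.5000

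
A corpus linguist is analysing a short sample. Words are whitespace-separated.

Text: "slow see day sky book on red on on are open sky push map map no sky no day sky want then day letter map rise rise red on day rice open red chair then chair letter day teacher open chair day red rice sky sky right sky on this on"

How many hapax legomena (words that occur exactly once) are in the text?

Frequencies: sky:7, day:6, on:6, red:4, open:3, map:3, chair:3, no:2, then:2, letter:2, rise:2, rice:2, slow:1, see:1, book:1, are:1, push:1, want:1, teacher:1, right:1, … (1 more, each freq 1)
Hapax (freq=1): are, book, push, right, see, slow, teacher, this, want

9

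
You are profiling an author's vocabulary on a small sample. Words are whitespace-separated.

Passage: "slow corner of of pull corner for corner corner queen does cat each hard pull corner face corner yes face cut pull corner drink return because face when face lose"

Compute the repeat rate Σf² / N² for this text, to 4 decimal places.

0.1022

Frequencies: corner:7, face:4, pull:3, of:2, slow:1, for:1, queen:1, does:1, cat:1, each:1, hard:1, yes:1, cut:1, drink:1, return:1, because:1, when:1, lose:1
Σf² = 92; N² = 900
Repeat rate = 92 / 900 = 0.1022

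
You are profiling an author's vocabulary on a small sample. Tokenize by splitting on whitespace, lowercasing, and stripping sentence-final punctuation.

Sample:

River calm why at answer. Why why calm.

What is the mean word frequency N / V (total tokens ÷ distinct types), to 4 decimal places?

1.6000

N = 8 tokens, V = 5 types.
Mean frequency = N / V = 8 / 5 = 1.6000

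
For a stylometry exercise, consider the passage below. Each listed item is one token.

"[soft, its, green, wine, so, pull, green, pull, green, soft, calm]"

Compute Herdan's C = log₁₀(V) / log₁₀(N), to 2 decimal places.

0.81

N = 11, V = 7.
log₁₀(V) = 0.845098, log₁₀(N) = 1.041393
C = 0.845098 / 1.041393 = 0.81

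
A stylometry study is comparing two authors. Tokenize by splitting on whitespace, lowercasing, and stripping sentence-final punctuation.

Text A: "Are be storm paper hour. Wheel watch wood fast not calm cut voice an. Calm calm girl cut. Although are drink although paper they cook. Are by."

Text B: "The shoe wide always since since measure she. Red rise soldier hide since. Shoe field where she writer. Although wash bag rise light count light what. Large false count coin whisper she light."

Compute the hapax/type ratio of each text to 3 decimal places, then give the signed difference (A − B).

0.000

A: hapax=15, V=20, ratio=0.750
B: hapax=18, V=24, ratio=0.750
Difference = 0.750 − 0.750 = 0.000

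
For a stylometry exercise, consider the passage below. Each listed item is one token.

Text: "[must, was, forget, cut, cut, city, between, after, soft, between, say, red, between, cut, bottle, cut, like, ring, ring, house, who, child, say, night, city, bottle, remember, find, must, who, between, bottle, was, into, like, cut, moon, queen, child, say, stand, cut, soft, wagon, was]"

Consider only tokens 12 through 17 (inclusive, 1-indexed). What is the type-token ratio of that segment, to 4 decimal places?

Segment tokens 12–17: red, between, cut, bottle, cut, like
Segment N = 6, segment V = 5.
TTR = 5 / 6 = 0.8333

0.8333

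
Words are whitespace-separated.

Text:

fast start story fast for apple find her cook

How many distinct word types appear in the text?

8

Distinct types: {apple, cook, fast, find, for, her, start, story}
V = 8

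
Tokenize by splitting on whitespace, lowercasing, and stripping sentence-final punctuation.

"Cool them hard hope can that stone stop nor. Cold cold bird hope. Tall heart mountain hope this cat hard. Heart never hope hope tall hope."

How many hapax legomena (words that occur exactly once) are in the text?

12

Frequencies: hope:6, hard:2, cold:2, tall:2, heart:2, cool:1, them:1, can:1, that:1, stone:1, stop:1, nor:1, bird:1, mountain:1, this:1, cat:1, never:1
Hapax (freq=1): bird, can, cat, cool, mountain, never, nor, stone, stop, that, them, this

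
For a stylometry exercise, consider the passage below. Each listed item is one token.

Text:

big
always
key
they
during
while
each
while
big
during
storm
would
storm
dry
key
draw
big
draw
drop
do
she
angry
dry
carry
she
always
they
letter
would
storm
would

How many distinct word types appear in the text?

17

Distinct types: {always, angry, big, carry, do, draw, drop, dry, during, each, key, letter, she, storm, they, while, would}
V = 17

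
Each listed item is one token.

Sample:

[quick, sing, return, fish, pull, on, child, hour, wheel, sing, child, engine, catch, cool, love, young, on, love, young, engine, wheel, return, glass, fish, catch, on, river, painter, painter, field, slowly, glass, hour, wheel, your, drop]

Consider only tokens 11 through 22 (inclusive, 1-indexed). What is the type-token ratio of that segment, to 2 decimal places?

0.75

Segment tokens 11–22: child, engine, catch, cool, love, young, on, love, young, engine, wheel, return
Segment N = 12, segment V = 9.
TTR = 9 / 12 = 0.75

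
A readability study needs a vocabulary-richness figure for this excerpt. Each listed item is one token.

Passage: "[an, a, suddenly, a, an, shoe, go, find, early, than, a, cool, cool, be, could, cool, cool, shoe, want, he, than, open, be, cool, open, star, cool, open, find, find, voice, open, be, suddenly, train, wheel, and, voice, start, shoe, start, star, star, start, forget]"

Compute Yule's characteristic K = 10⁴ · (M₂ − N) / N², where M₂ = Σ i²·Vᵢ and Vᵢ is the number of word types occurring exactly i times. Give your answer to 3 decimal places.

424.691

Frequencies: cool:6, open:4, a:3, shoe:3, find:3, be:3, star:3, start:3, an:2, suddenly:2, than:2, voice:2, go:1, early:1, could:1, want:1, he:1, train:1, wheel:1, and:1, … (1 more, each freq 1)
N = 45. Frequency spectrum: V_1=9, V_2=4, V_3=6, V_4=1, V_6=1
M₂ = 1²·9 + 2²·4 + 3²·6 + 4²·1 + 6²·1 = 131
K = 10000 × (131 − 45) / 45² = 424.691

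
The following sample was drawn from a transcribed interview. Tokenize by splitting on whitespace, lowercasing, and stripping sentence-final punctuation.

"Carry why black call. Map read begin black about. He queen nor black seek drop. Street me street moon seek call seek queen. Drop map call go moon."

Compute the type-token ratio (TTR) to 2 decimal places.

N = 28 tokens, V = 17 types.
TTR = V / N = 17 / 28 = 0.61

0.61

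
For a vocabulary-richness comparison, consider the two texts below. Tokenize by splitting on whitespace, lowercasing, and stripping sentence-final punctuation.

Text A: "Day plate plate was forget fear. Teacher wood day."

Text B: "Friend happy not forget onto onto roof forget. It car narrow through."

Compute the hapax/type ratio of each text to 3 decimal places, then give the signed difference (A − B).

A: hapax=5, V=7, ratio=0.714
B: hapax=8, V=10, ratio=0.800
Difference = 0.714 − 0.800 = -0.086

-0.086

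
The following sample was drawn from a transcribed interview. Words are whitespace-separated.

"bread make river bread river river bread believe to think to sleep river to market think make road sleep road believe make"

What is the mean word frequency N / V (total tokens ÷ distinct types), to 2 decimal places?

N = 22 tokens, V = 9 types.
Mean frequency = N / V = 22 / 9 = 2.44

2.44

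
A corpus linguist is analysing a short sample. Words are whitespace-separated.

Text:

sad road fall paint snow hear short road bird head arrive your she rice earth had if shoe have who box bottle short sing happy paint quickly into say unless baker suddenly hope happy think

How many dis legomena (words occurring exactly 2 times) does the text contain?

Frequencies: road:2, paint:2, short:2, happy:2, sad:1, fall:1, snow:1, hear:1, bird:1, head:1, arrive:1, your:1, she:1, rice:1, earth:1, had:1, if:1, shoe:1, have:1, who:1, … (11 more, each freq 1)
Words with frequency 2: happy, paint, road, short

4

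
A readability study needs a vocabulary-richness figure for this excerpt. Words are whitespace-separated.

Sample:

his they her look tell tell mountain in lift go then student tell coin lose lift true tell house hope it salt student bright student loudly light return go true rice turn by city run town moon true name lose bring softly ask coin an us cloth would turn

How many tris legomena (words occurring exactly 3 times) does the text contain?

2

Frequencies: tell:4, student:3, true:3, lift:2, go:2, coin:2, lose:2, turn:2, his:1, they:1, her:1, look:1, mountain:1, in:1, then:1, house:1, hope:1, it:1, salt:1, bright:1, … (17 more, each freq 1)
Words with frequency 3: student, true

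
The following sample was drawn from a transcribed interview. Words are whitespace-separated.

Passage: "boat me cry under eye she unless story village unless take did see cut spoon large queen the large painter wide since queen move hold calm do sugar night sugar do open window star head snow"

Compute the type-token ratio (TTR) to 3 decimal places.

0.861

N = 36 tokens, V = 31 types.
TTR = V / N = 31 / 36 = 0.861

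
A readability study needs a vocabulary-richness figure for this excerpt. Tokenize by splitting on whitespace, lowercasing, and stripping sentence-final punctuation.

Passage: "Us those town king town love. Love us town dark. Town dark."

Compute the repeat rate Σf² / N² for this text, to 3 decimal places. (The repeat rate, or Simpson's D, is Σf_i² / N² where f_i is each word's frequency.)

Frequencies: town:4, us:2, love:2, dark:2, those:1, king:1
Σf² = 30; N² = 144
Repeat rate = 30 / 144 = 0.208

0.208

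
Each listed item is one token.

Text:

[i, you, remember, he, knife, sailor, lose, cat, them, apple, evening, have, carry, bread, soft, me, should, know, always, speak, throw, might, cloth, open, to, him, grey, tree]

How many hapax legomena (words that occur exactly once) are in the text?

28

Frequencies: i:1, you:1, remember:1, he:1, knife:1, sailor:1, lose:1, cat:1, them:1, apple:1, evening:1, have:1, carry:1, bread:1, soft:1, me:1, should:1, know:1, always:1, speak:1, … (8 more, each freq 1)
Hapax (freq=1): always, apple, bread, carry, cat, cloth, evening, grey, have, he, him, i, knife, know, lose, me, might, open, remember, sailor, should, soft, speak, them, throw, to, tree, you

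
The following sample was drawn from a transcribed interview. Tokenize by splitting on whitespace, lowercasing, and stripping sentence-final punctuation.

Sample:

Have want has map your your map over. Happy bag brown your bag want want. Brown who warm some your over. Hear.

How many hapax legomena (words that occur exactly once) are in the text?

Frequencies: your:4, want:3, map:2, over:2, bag:2, brown:2, have:1, has:1, happy:1, who:1, warm:1, some:1, hear:1
Hapax (freq=1): happy, has, have, hear, some, warm, who

7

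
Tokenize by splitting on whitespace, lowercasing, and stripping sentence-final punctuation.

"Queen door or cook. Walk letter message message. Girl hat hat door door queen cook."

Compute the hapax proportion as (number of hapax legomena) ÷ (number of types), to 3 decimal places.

0.444

Frequencies: door:3, queen:2, cook:2, message:2, hat:2, or:1, walk:1, letter:1, girl:1
Hapax count = 4; type count = 9.
Ratio = 4 / 9 = 0.444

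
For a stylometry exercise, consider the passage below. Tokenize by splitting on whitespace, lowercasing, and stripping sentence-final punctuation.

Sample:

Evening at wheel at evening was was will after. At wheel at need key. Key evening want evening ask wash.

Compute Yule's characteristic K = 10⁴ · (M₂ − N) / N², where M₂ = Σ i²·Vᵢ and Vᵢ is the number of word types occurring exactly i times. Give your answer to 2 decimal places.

Frequencies: evening:4, at:4, wheel:2, was:2, key:2, will:1, after:1, need:1, want:1, ask:1, wash:1
N = 20. Frequency spectrum: V_1=6, V_2=3, V_4=2
M₂ = 1²·6 + 2²·3 + 4²·2 = 50
K = 10000 × (50 − 20) / 20² = 750.00

750.00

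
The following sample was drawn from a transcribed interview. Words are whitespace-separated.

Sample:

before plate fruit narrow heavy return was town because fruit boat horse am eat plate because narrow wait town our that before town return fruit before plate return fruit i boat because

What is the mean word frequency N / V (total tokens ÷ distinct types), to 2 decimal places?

N = 32 tokens, V = 17 types.
Mean frequency = N / V = 32 / 17 = 1.88

1.88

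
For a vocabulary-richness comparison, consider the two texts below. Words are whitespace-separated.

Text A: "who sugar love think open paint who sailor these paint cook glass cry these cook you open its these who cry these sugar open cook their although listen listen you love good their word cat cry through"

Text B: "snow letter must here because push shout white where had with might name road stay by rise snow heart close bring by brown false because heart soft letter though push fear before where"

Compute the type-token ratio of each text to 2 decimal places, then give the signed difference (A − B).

TTR(A) = 20/37 = 0.54
TTR(B) = 26/33 = 0.79
Difference = 0.54 − 0.79 = -0.25

-0.25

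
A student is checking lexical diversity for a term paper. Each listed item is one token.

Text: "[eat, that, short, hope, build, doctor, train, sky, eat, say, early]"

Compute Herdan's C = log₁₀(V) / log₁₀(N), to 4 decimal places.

0.9603

N = 11, V = 10.
log₁₀(V) = 1.000000, log₁₀(N) = 1.041393
C = 1.000000 / 1.041393 = 0.9603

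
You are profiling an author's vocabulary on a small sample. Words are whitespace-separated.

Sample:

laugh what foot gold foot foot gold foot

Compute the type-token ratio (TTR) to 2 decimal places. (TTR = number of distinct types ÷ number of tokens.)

N = 8 tokens, V = 4 types.
TTR = V / N = 4 / 8 = 0.50

0.50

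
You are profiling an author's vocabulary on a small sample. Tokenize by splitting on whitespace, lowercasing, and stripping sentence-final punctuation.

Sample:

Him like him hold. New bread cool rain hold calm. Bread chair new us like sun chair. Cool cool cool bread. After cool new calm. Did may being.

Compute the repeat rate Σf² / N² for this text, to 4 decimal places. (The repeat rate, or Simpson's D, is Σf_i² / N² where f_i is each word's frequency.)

Frequencies: cool:5, new:3, bread:3, him:2, like:2, hold:2, calm:2, chair:2, rain:1, us:1, sun:1, after:1, did:1, may:1, being:1
Σf² = 70; N² = 784
Repeat rate = 70 / 784 = 0.0893

0.0893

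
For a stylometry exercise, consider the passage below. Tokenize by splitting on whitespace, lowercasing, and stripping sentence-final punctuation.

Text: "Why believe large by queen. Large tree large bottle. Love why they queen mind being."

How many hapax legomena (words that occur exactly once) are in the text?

8

Frequencies: large:3, why:2, queen:2, believe:1, by:1, tree:1, bottle:1, love:1, they:1, mind:1, being:1
Hapax (freq=1): being, believe, bottle, by, love, mind, they, tree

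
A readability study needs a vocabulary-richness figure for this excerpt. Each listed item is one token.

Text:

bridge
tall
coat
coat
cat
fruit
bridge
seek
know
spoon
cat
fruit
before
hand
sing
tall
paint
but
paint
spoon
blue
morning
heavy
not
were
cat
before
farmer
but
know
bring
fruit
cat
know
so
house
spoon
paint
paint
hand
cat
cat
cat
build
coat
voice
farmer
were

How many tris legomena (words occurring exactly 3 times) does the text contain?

4

Frequencies: cat:7, paint:4, coat:3, fruit:3, know:3, spoon:3, bridge:2, tall:2, before:2, hand:2, but:2, were:2, farmer:2, seek:1, sing:1, blue:1, morning:1, heavy:1, not:1, bring:1, … (4 more, each freq 1)
Words with frequency 3: coat, fruit, know, spoon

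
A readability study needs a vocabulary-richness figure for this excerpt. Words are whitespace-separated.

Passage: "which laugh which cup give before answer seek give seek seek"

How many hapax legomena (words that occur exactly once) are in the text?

4

Frequencies: seek:3, which:2, give:2, laugh:1, cup:1, before:1, answer:1
Hapax (freq=1): answer, before, cup, laugh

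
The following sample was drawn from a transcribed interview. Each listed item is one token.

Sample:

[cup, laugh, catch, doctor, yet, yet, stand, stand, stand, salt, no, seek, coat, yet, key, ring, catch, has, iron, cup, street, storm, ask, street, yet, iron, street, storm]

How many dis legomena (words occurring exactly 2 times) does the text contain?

Frequencies: yet:4, stand:3, street:3, cup:2, catch:2, iron:2, storm:2, laugh:1, doctor:1, salt:1, no:1, seek:1, coat:1, key:1, ring:1, has:1, ask:1
Words with frequency 2: catch, cup, iron, storm

4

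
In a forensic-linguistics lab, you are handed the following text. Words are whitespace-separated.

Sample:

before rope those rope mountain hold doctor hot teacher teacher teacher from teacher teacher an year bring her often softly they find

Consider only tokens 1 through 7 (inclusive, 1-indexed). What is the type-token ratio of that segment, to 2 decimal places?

0.86

Segment tokens 1–7: before, rope, those, rope, mountain, hold, doctor
Segment N = 7, segment V = 6.
TTR = 6 / 7 = 0.86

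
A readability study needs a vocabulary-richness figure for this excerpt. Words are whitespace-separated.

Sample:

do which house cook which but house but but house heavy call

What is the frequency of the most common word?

Frequencies: house:3, but:3, which:2, do:1, cook:1, heavy:1, call:1
Most common: 'house' with frequency 3.

3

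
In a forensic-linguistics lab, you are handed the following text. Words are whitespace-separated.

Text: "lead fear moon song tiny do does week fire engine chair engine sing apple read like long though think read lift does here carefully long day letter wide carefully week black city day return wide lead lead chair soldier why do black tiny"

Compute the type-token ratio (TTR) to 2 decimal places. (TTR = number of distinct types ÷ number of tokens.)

0.67

N = 43 tokens, V = 29 types.
TTR = V / N = 29 / 43 = 0.67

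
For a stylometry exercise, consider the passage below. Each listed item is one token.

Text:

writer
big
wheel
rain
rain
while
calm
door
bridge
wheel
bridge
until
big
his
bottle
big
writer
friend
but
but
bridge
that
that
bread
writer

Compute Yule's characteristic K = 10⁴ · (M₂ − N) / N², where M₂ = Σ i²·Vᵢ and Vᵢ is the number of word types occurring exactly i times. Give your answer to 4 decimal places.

Frequencies: writer:3, big:3, bridge:3, wheel:2, rain:2, but:2, that:2, while:1, calm:1, door:1, until:1, his:1, bottle:1, friend:1, bread:1
N = 25. Frequency spectrum: V_1=8, V_2=4, V_3=3
M₂ = 1²·8 + 2²·4 + 3²·3 = 51
K = 10000 × (51 − 25) / 25² = 416.0000

416.0000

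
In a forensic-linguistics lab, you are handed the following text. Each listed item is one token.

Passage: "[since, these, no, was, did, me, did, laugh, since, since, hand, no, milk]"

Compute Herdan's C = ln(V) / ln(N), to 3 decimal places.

N = 13, V = 9.
ln(V) = 2.197225, ln(N) = 2.564949
C = 2.197225 / 2.564949 = 0.857

0.857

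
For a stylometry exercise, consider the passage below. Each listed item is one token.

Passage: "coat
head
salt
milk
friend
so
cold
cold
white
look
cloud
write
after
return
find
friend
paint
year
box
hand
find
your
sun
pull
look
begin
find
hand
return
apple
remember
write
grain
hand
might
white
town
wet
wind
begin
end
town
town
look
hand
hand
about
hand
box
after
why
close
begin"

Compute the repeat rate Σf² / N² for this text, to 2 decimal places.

Frequencies: hand:6, look:3, find:3, begin:3, town:3, friend:2, cold:2, white:2, write:2, after:2, return:2, box:2, coat:1, head:1, salt:1, milk:1, so:1, cloud:1, paint:1, year:1, … (13 more, each freq 1)
Σf² = 121; N² = 2809
Repeat rate = 121 / 2809 = 0.04

0.04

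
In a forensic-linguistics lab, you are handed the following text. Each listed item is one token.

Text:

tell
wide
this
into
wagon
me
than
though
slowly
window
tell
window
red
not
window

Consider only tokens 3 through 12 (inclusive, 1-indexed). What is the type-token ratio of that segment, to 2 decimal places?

0.90

Segment tokens 3–12: this, into, wagon, me, than, though, slowly, window, tell, window
Segment N = 10, segment V = 9.
TTR = 9 / 10 = 0.90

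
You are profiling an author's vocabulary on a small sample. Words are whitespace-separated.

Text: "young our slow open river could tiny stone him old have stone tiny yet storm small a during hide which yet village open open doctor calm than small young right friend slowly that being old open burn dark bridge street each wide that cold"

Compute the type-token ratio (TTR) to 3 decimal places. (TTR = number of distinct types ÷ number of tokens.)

N = 44 tokens, V = 34 types.
TTR = V / N = 34 / 44 = 0.773

0.773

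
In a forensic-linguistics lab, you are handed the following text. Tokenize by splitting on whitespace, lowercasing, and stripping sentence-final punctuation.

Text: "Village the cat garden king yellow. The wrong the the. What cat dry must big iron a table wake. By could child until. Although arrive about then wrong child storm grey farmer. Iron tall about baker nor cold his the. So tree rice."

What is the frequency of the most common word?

Frequencies: the:5, cat:2, wrong:2, iron:2, child:2, about:2, village:1, garden:1, king:1, yellow:1, what:1, dry:1, must:1, big:1, a:1, table:1, wake:1, by:1, could:1, until:1, … (14 more, each freq 1)
Most common: 'the' with frequency 5.

5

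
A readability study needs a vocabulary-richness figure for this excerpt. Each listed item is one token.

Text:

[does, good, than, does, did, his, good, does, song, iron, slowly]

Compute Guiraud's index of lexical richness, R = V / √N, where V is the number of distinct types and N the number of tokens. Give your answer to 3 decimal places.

N = 11, V = 8.
√N = 3.316625
R = 8 / 3.316625 = 2.412

2.412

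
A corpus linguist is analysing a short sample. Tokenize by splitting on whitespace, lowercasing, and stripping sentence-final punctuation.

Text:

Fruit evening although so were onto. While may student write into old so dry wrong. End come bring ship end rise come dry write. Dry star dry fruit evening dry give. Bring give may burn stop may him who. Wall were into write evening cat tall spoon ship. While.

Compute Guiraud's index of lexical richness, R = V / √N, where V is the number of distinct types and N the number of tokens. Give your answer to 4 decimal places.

N = 49, V = 29.
√N = 7.000000
R = 29 / 7.000000 = 4.1429

4.1429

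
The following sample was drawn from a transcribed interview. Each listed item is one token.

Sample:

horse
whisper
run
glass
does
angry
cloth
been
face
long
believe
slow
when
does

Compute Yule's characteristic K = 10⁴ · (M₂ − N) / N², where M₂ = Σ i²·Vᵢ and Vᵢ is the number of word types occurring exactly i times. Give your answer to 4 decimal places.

Frequencies: does:2, horse:1, whisper:1, run:1, glass:1, angry:1, cloth:1, been:1, face:1, long:1, believe:1, slow:1, when:1
N = 14. Frequency spectrum: V_1=12, V_2=1
M₂ = 1²·12 + 2²·1 = 16
K = 10000 × (16 − 14) / 14² = 102.0408

102.0408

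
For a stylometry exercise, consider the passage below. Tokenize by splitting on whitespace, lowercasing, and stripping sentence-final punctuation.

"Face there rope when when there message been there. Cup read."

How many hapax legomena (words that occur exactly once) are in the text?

6

Frequencies: there:3, when:2, face:1, rope:1, message:1, been:1, cup:1, read:1
Hapax (freq=1): been, cup, face, message, read, rope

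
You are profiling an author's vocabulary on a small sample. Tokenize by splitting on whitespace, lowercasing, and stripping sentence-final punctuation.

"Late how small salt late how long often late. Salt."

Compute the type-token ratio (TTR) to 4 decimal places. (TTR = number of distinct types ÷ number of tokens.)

N = 10 tokens, V = 6 types.
TTR = V / N = 6 / 10 = 0.6000

0.6000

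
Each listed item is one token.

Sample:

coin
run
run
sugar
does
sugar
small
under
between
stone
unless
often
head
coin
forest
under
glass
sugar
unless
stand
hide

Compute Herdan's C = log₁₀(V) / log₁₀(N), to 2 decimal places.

0.89

N = 21, V = 15.
log₁₀(V) = 1.176091, log₁₀(N) = 1.322219
C = 1.176091 / 1.322219 = 0.89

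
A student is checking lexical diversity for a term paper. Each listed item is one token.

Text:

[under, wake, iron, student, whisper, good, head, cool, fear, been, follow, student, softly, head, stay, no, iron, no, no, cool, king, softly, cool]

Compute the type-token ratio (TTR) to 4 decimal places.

N = 23 tokens, V = 15 types.
TTR = V / N = 15 / 23 = 0.6522

0.6522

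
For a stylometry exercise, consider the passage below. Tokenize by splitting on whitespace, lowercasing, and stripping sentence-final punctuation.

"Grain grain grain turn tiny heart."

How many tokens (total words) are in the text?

6

Tokens: grain, grain, grain, turn, tiny, heart
N = 6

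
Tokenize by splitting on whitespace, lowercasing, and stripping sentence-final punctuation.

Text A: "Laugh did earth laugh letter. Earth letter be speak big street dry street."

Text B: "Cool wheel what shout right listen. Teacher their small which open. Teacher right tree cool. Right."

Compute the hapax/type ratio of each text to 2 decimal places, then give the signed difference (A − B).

-0.19

A: hapax=5, V=9, ratio=0.56
B: hapax=9, V=12, ratio=0.75
Difference = 0.56 − 0.75 = -0.19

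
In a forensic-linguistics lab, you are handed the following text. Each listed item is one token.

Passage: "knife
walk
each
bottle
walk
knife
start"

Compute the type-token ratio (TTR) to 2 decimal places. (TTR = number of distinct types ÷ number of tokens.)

N = 7 tokens, V = 5 types.
TTR = V / N = 5 / 7 = 0.71

0.71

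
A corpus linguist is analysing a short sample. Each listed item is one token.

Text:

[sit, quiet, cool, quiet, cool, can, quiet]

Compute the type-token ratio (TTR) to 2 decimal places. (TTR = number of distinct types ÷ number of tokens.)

N = 7 tokens, V = 4 types.
TTR = V / N = 4 / 7 = 0.57

0.57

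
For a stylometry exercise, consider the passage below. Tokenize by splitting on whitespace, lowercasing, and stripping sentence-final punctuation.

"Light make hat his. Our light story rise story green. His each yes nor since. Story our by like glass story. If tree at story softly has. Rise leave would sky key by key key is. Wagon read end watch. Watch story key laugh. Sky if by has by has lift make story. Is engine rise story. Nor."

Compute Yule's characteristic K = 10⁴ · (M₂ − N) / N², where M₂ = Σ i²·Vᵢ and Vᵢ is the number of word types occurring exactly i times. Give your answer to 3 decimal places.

Frequencies: story:8, by:4, key:4, rise:3, has:3, light:2, make:2, his:2, our:2, nor:2, if:2, sky:2, is:2, watch:2, hat:1, green:1, each:1, yes:1, since:1, like:1, … (12 more, each freq 1)
N = 58. Frequency spectrum: V_1=18, V_2=9, V_3=2, V_4=2, V_8=1
M₂ = 1²·18 + 2²·9 + 3²·2 + 4²·2 + 8²·1 = 168
K = 10000 × (168 − 58) / 58² = 326.992

326.992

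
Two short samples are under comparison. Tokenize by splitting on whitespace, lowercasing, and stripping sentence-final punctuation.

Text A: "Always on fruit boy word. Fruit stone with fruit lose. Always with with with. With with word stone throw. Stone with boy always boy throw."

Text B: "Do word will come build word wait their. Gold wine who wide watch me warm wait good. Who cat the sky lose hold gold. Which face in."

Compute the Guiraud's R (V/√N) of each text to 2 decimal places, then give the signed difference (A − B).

A: V=9, N=25, R=1.80
B: V=23, N=27, R=4.43
Difference = 1.80 − 4.43 = -2.63

-2.63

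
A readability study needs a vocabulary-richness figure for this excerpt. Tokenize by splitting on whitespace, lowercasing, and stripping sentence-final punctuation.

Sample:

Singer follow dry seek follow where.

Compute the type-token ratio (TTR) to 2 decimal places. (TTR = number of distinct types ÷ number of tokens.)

0.83

N = 6 tokens, V = 5 types.
TTR = V / N = 5 / 6 = 0.83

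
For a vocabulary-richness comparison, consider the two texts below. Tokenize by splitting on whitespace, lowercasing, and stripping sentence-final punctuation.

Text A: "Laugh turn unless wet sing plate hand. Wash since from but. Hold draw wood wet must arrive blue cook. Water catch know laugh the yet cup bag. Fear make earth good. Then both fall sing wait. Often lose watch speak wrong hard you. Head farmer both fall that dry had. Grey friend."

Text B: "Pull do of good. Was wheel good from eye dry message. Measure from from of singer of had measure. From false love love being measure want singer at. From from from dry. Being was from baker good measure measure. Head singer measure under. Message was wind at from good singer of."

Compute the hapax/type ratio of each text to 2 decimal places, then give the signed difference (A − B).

0.39

A: hapax=42, V=47, ratio=0.89
B: hapax=11, V=22, ratio=0.50
Difference = 0.89 − 0.50 = 0.39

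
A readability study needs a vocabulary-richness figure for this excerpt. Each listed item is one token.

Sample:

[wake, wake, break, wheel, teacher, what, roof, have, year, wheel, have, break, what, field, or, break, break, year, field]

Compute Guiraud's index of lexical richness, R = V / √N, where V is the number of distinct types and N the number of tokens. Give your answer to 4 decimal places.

2.2942

N = 19, V = 10.
√N = 4.358899
R = 10 / 4.358899 = 2.2942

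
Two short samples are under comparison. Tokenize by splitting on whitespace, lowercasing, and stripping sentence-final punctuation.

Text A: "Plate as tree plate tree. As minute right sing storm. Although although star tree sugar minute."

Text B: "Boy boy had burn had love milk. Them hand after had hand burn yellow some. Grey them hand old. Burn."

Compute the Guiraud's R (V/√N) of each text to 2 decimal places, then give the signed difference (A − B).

-0.18

A: V=10, N=16, R=2.50
B: V=12, N=20, R=2.68
Difference = 2.50 − 2.68 = -0.18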